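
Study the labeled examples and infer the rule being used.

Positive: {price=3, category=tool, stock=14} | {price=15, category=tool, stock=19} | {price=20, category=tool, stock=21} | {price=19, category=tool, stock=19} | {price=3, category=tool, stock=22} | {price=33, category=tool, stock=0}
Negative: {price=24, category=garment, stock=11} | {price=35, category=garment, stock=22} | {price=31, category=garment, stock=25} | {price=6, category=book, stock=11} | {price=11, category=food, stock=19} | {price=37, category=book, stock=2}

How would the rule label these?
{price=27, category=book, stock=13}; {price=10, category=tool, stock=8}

Negative, Positive

The simplest hypothesis consistent with all the labels is: category is tool.
{price=27, category=book, stock=13}: Negative (category is book).
{price=10, category=tool, stock=8}: Positive (category is tool).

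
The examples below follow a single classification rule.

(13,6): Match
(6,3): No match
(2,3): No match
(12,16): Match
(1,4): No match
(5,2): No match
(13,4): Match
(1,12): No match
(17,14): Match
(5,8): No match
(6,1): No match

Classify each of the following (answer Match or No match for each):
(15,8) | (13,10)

The simplest hypothesis consistent with all the labels is: sum ≥ 17.

Match, Match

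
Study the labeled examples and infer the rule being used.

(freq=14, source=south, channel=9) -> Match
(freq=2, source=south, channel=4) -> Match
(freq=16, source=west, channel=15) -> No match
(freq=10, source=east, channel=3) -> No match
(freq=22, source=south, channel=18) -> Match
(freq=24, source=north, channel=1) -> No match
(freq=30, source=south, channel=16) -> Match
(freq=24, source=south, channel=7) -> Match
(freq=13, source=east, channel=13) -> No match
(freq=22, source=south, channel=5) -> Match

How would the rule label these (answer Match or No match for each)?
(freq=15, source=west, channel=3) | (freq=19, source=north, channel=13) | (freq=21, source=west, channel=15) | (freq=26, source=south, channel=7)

No match, No match, No match, Match

Checking candidate rules against both groups, what survives is: source is south.
(freq=15, source=west, channel=3): No match (source is west). (freq=19, source=north, channel=13): No match (source is north). (freq=21, source=west, channel=15): No match (source is west). (freq=26, source=south, channel=7): Match (source is south).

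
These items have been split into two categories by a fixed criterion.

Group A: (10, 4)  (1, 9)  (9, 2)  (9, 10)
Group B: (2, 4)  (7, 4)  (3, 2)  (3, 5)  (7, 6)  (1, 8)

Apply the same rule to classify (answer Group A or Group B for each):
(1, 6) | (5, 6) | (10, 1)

Group B, Group B, Group A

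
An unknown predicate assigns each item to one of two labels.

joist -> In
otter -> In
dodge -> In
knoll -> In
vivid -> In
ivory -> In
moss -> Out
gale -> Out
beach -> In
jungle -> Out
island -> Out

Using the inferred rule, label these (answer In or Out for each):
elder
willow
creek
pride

Every 'In' example satisfies: odd length. None of the 'Out' examples do.

In, Out, In, In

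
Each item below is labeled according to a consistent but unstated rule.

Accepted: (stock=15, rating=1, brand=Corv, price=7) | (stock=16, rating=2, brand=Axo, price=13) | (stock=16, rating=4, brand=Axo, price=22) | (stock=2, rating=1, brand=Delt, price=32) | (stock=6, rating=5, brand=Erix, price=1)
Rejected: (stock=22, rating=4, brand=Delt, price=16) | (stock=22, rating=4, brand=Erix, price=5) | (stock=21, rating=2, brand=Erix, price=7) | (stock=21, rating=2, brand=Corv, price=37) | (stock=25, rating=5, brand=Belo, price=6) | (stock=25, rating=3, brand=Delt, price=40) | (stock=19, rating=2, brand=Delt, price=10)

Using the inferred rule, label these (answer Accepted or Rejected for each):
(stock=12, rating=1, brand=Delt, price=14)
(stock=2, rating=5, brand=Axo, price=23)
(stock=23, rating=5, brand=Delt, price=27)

Accepted, Accepted, Rejected

One predicate separates the groups cleanly: stock ≤ 16.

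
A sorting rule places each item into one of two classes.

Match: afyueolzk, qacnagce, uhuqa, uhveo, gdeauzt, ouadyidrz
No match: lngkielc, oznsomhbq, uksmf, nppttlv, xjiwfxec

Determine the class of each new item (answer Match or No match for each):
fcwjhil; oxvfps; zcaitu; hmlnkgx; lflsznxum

No match, No match, Match, No match, No match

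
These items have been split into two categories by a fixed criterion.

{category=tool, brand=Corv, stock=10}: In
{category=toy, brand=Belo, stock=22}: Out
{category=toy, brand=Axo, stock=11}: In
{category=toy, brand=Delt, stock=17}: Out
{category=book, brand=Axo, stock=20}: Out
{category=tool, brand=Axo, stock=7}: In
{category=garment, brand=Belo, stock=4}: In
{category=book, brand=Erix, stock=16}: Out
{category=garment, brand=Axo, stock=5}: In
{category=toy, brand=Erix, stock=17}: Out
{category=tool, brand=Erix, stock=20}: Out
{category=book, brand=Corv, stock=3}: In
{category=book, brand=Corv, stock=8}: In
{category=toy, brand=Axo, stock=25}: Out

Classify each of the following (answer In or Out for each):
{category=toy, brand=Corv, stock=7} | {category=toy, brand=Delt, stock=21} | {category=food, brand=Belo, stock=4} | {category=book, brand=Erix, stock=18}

The distinguishing property — stock ≤ 11 — holds for all the 'In' cases and none of the 'Out' cases.
{category=toy, brand=Corv, stock=7} — stock = 7, hence In. {category=toy, brand=Delt, stock=21} — stock = 21, hence Out. {category=food, brand=Belo, stock=4} — stock = 4, hence In. {category=book, brand=Erix, stock=18} — stock = 18, hence Out.

In, Out, In, Out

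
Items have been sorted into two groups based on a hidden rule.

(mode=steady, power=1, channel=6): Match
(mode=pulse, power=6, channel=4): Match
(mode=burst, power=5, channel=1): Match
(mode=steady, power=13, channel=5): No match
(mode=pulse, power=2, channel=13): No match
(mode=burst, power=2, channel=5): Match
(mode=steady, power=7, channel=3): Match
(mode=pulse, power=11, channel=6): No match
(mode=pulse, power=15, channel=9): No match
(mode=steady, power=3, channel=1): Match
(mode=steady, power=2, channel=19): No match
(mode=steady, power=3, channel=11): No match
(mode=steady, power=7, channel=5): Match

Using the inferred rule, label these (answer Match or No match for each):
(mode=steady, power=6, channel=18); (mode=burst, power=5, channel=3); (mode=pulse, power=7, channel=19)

Rule: channel ≤ 6 AND power ≤ 7. This holds for each 'Match' example and fails for each 'No match' one.

No match, Match, No match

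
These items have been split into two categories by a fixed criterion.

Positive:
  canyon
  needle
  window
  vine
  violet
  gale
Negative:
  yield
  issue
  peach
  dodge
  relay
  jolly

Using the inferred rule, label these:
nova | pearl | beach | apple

Positive, Negative, Negative, Negative

The distinguishing property — even length — holds for all the 'Positive' cases and none of the 'Negative' cases.
nova: length 4, meets the rule → Positive.
pearl: length 5, doesn't qualify → Negative.
beach: length 5, doesn't qualify → Negative.
apple: length 5, doesn't qualify → Negative.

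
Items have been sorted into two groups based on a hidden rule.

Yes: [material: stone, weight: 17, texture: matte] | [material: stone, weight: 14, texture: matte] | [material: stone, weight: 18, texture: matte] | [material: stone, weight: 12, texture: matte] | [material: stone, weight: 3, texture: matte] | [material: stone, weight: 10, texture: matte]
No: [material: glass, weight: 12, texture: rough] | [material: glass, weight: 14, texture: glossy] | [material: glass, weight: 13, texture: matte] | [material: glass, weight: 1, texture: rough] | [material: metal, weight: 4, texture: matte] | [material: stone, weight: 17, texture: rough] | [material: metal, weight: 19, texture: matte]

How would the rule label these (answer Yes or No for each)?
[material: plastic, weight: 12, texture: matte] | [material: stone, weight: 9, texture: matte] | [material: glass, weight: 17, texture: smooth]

No, Yes, No

The rule appears to be: material is stone AND texture is matte.
[material: plastic, weight: 12, texture: matte]: No (material is plastic, texture is matte). [material: stone, weight: 9, texture: matte]: Yes (material is stone, texture is matte). [material: glass, weight: 17, texture: smooth]: No (material is glass, texture is smooth).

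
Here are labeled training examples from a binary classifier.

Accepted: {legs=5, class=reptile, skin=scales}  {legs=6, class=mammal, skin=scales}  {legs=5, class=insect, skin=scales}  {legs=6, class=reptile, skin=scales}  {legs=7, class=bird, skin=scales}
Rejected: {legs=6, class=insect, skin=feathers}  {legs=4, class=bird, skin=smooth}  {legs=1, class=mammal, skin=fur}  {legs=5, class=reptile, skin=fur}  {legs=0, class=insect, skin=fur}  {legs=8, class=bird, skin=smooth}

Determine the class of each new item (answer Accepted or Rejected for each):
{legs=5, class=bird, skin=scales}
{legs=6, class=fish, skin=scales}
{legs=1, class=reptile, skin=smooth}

Accepted, Accepted, Rejected

Rule: skin is scales. This holds for each 'Accepted' example and fails for each 'Rejected' one.
{legs=5, class=bird, skin=scales}: skin is scales — fits, so Accepted. {legs=6, class=fish, skin=scales}: skin is scales — fits, so Accepted. {legs=1, class=reptile, skin=smooth}: skin is smooth — doesn't qualify, so Rejected.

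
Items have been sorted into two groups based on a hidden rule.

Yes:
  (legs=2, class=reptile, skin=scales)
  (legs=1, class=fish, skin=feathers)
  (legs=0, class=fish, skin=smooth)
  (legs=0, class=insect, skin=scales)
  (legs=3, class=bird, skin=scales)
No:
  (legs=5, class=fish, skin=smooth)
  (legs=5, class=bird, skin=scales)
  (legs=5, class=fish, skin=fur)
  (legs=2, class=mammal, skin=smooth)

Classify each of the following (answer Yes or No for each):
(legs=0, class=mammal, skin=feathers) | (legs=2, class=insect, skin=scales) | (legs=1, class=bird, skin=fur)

No, Yes, Yes

The rule appears to be: class is not mammal AND legs ≤ 3.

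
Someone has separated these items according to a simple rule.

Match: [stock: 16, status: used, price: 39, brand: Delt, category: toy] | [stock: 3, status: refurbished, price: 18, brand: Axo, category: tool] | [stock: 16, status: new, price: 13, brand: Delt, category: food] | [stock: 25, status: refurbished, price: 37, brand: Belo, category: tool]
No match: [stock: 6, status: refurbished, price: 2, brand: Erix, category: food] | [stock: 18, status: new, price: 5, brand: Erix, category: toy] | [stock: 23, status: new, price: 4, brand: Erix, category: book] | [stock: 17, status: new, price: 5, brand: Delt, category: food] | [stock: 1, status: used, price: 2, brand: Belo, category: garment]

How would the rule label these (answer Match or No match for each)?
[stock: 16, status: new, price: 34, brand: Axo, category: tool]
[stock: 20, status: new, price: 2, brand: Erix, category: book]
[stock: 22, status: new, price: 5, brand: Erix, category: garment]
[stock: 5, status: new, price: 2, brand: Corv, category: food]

Match, No match, No match, No match

Rule: price ≥ 13. This holds for each 'Match' example and fails for each 'No match' one.
[stock: 16, status: new, price: 34, brand: Axo, category: tool] — price = 34, hence Match. [stock: 20, status: new, price: 2, brand: Erix, category: book] — price = 2, hence No match. [stock: 22, status: new, price: 5, brand: Erix, category: garment] — price = 5, hence No match. [stock: 5, status: new, price: 2, brand: Corv, category: food] — price = 2, hence No match.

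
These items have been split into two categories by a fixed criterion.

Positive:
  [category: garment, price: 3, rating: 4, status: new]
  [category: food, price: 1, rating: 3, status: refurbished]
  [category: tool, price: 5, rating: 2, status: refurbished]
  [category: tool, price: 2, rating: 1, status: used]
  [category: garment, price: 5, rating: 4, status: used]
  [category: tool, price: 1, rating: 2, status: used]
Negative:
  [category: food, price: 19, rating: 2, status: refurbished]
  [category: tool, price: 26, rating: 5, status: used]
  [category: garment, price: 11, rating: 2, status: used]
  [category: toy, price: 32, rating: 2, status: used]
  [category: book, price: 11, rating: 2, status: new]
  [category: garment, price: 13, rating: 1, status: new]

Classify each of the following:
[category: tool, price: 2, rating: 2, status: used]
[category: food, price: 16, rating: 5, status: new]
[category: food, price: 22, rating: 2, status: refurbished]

Positive, Negative, Negative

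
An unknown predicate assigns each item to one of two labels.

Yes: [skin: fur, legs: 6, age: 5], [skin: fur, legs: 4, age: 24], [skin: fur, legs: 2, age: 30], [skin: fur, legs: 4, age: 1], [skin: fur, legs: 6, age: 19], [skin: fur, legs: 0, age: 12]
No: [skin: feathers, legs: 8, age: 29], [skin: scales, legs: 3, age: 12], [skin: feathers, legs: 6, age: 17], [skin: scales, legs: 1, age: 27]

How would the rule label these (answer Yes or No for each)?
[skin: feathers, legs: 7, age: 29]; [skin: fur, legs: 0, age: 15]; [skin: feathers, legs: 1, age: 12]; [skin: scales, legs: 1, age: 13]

No, Yes, No, No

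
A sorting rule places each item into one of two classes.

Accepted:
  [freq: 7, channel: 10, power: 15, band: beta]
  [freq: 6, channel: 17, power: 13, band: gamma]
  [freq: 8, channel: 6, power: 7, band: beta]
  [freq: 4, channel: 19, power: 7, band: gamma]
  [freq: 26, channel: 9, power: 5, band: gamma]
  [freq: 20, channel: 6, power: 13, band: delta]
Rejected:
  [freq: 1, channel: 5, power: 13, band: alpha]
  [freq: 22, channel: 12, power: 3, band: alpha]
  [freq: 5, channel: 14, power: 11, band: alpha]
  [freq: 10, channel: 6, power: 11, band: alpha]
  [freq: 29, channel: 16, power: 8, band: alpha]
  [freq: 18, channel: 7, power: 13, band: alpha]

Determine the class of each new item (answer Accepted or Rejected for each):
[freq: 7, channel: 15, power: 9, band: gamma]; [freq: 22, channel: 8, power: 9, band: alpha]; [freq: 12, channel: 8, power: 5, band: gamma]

Accepted, Rejected, Accepted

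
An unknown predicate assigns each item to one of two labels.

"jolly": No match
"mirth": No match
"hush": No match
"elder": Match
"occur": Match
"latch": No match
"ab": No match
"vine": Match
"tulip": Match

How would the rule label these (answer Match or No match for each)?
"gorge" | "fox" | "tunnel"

'Match' ⟺ has ≥ 2 vowels.
Match: "gorge", since 2 vowels. No match: "fox", since 1 vowel. Match: "tunnel", since 2 vowels.

Match, No match, Match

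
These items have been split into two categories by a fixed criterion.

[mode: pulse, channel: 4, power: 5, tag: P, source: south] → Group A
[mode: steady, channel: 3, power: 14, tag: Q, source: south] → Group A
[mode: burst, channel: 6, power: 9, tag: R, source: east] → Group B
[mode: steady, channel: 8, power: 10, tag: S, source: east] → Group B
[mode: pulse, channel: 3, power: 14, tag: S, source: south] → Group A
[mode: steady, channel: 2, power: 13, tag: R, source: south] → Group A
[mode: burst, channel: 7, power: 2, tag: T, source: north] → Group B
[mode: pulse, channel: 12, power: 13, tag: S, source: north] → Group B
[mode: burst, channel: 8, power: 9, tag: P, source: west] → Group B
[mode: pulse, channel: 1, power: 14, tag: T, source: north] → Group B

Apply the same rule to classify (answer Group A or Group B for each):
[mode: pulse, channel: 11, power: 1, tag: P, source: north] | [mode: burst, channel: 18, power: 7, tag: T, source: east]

Group B, Group B

The simplest hypothesis consistent with all the labels is: source is south.
[mode: pulse, channel: 11, power: 1, tag: P, source: north] → source is north → Group B. [mode: burst, channel: 18, power: 7, tag: T, source: east] → source is east → Group B.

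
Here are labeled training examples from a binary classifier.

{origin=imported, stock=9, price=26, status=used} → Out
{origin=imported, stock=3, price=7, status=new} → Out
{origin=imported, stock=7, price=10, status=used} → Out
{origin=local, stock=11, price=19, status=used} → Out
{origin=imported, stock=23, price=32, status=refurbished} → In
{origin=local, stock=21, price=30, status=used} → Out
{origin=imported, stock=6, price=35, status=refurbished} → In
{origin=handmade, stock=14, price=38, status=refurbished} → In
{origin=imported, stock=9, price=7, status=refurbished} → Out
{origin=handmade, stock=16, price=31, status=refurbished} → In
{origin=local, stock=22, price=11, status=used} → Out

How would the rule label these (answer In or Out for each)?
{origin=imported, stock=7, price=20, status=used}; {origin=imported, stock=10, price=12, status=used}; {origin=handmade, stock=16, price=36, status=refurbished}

Out, Out, In

One predicate separates the groups cleanly: price ≥ 31.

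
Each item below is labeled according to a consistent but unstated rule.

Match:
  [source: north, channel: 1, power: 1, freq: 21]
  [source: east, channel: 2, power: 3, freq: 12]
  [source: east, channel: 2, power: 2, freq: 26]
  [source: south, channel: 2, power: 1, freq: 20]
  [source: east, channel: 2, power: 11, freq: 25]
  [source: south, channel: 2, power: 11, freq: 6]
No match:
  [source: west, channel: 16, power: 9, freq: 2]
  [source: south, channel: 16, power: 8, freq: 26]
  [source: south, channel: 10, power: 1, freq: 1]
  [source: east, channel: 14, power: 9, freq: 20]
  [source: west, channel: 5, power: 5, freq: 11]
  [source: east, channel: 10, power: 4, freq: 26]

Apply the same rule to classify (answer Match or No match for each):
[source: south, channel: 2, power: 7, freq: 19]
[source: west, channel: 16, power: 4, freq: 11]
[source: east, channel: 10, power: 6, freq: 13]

The pattern is that an item is 'Match' exactly when: channel ≤ 2.
Match: [source: south, channel: 2, power: 7, freq: 19], since channel = 2.
No match: [source: west, channel: 16, power: 4, freq: 11], since channel = 16.
No match: [source: east, channel: 10, power: 6, freq: 13], since channel = 10.

Match, No match, No match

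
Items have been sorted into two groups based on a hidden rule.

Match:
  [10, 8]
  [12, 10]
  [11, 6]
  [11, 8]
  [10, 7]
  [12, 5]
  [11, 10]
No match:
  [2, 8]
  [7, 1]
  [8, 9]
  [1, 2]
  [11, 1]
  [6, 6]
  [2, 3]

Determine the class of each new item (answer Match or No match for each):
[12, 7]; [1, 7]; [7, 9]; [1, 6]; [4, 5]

The distinguishing property — first > second AND sum ≥ 17 — holds for all the 'Match' cases and none of the 'No match' cases.
[12, 7]: 12 > 7, 12+7 = 19 — has this property, so Match.
[1, 7]: 1 < 7, 1+7 = 8 — lacks this property, so No match.
[7, 9]: 7 < 9, 7+9 = 16 — lacks this property, so No match.
[1, 6]: 1 < 6, 1+6 = 7 — lacks this property, so No match.
[4, 5]: 4 < 5, 4+5 = 9 — lacks this property, so No match.

Match, No match, No match, No match, No match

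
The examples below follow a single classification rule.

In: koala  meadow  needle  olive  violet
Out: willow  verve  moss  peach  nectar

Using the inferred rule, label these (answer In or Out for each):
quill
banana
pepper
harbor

Out, In, Out, Out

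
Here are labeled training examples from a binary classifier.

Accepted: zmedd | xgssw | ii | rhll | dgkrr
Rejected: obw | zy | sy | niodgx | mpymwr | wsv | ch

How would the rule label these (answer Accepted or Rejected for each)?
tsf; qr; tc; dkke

Rejected, Rejected, Rejected, Accepted

A rule that fits every label: has a double letter — true of each 'Accepted' example, false of each 'Rejected' one.
tsf: no doubled letter, lacks this property → Rejected. qr: no doubled letter, lacks this property → Rejected. tc: no doubled letter, lacks this property → Rejected. dkke: 'kk' doubled, has this property → Accepted.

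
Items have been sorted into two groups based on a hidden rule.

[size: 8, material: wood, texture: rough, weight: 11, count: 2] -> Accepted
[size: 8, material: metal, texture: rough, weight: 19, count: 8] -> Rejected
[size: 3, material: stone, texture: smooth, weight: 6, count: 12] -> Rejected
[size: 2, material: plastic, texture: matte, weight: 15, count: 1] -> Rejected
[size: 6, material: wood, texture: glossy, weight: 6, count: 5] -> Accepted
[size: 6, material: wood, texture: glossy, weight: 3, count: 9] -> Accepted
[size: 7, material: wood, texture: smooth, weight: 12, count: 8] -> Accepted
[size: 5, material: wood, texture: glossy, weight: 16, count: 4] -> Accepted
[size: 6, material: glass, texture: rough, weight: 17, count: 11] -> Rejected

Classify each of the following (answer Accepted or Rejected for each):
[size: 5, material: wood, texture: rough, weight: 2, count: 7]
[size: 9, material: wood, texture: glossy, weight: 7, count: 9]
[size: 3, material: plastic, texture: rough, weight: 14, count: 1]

Accepted, Accepted, Rejected

All 'Accepted' examples share one property — material is wood — and every 'Rejected' example lacks it.
Accepted: [size: 5, material: wood, texture: rough, weight: 2, count: 7], since material is wood. Accepted: [size: 9, material: wood, texture: glossy, weight: 7, count: 9], since material is wood. Rejected: [size: 3, material: plastic, texture: rough, weight: 14, count: 1], since material is plastic.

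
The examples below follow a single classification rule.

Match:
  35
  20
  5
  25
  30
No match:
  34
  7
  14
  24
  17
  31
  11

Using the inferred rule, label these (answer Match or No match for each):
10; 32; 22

The simplest hypothesis consistent with all the labels is: multiple of 5.
Match: 10, since 10 = 5·2.
No match: 32, since 32 = 5·6 + 2.
No match: 22, since 22 = 5·4 + 2.

Match, No match, No match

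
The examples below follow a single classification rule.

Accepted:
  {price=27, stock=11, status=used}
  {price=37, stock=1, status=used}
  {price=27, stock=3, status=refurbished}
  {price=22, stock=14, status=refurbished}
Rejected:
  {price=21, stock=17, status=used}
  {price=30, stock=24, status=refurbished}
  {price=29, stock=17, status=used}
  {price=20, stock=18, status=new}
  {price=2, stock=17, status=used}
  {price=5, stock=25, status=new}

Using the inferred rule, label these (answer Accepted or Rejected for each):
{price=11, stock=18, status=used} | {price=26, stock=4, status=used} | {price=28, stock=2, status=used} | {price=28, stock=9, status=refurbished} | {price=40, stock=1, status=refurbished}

Rejected, Accepted, Accepted, Accepted, Accepted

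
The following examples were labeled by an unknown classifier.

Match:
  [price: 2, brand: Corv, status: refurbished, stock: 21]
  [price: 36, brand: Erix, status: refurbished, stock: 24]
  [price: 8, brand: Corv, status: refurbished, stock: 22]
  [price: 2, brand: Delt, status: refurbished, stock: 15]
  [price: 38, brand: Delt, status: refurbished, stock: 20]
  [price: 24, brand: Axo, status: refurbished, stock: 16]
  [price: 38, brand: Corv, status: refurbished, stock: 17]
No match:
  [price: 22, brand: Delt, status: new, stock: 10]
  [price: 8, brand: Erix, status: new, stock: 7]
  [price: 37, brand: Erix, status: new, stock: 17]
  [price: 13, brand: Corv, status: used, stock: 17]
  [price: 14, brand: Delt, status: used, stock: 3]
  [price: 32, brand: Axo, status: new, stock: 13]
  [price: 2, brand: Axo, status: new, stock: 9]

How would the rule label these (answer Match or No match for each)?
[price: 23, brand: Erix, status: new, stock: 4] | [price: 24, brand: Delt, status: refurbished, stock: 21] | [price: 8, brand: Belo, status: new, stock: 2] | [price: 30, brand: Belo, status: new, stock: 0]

No match, Match, No match, No match

All 'Match' examples share one property — status is refurbished — and every 'No match' example lacks it.
No match: [price: 23, brand: Erix, status: new, stock: 4], since status is new.
Match: [price: 24, brand: Delt, status: refurbished, stock: 21], since status is refurbished.
No match: [price: 8, brand: Belo, status: new, stock: 2], since status is new.
No match: [price: 30, brand: Belo, status: new, stock: 0], since status is new.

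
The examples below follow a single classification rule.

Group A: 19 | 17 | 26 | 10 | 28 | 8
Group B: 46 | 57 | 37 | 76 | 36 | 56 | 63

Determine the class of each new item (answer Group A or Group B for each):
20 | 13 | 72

Group A, Group A, Group B

The common property of the 'Group A' items is: at most 28. No 'Group B' item has it.
20 → 20 ≤ 28 → Group A.
13 → 13 ≤ 28 → Group A.
72 → 72 > 28 → Group B.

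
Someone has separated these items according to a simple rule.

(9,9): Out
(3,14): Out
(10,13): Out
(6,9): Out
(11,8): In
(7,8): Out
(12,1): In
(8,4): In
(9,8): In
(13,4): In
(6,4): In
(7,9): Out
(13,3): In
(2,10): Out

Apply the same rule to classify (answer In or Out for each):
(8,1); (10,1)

Looking at the examples, the only property every 'In' case has and every 'Out' case lacks is: first > second.
(8,1): 8 > 1 — satisfies this, so In.
(10,1): 10 > 1 — satisfies this, so In.

In, In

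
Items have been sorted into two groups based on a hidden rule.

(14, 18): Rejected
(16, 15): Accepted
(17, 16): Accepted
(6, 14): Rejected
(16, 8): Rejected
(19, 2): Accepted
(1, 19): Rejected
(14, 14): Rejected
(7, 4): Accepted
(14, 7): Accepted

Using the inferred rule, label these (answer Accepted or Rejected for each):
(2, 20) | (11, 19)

The common property of the 'Accepted' items is: sum is odd. No 'Rejected' item has it.
(2, 20): Rejected (2+20 = 22).
(11, 19): Rejected (11+19 = 30).

Rejected, Rejected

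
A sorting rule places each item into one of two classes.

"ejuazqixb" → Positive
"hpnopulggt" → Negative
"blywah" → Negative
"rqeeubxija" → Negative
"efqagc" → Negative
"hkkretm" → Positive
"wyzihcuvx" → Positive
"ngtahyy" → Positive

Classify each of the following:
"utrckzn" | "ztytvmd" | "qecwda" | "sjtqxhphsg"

Positive, Positive, Negative, Negative

Rule: odd length. This holds for each 'Positive' example and fails for each 'Negative' one.
"utrckzn" — length 7, hence Positive.
"ztytvmd" — length 7, hence Positive.
"qecwda" — length 6, hence Negative.
"sjtqxhphsg" — length 10, hence Negative.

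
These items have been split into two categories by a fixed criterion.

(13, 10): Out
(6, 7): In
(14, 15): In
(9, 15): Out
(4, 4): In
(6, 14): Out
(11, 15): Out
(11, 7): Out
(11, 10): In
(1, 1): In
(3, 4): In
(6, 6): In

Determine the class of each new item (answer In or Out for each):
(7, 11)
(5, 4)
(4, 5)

Out, In, In

Every 'In' example satisfies: |first − second| ≤ 1. None of the 'Out' examples do.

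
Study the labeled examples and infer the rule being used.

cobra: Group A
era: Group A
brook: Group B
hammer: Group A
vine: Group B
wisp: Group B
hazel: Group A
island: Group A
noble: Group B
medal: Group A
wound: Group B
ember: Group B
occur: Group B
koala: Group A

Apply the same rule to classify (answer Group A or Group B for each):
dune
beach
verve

A rule that fits every label: contains 'a' — true of each 'Group A' example, false of each 'Group B' one.
dune → no 'a' → Group B. beach → has 'a' → Group A. verve → no 'a' → Group B.

Group B, Group A, Group B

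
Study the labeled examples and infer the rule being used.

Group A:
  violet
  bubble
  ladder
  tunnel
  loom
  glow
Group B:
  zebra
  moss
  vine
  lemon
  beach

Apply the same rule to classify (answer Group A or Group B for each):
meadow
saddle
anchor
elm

'Group A' ⟺ even length AND contains 'l'.
meadow: length 6, no 'l', does not pass → Group B.
saddle: length 6, has 'l', satisfies this → Group A.
anchor: length 6, no 'l', does not pass → Group B.
elm: length 3, has 'l', does not pass → Group B.

Group B, Group A, Group B, Group B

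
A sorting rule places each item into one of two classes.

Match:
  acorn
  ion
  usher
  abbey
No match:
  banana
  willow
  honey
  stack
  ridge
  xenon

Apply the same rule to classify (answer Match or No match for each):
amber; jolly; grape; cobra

'Match' ⟺ starts with a vowel.

Match, No match, No match, No match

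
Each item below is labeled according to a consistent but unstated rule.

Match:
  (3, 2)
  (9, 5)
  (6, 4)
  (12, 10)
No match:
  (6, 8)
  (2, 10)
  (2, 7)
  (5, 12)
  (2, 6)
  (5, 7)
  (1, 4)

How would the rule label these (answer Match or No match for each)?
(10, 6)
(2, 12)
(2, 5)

The simplest hypothesis consistent with all the labels is: first > second.

Match, No match, No match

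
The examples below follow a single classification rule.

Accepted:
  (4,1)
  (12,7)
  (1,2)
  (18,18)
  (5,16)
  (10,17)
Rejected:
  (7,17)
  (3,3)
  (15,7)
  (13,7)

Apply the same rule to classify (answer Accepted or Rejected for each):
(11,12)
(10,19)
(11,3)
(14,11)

Accepted, Accepted, Rejected, Accepted

Rule: product is even. This holds for each 'Accepted' example and fails for each 'Rejected' one.
(11,12): 11·12 = 132 — fits, so Accepted.
(10,19): 10·19 = 190 — fits, so Accepted.
(11,3): 11·3 = 33 — does not pass, so Rejected.
(14,11): 14·11 = 154 — fits, so Accepted.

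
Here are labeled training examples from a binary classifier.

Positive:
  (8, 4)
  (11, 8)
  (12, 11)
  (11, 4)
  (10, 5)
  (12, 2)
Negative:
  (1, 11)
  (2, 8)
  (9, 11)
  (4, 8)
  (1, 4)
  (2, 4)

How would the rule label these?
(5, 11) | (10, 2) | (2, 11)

One predicate separates the groups cleanly: first > second.
(5, 11): Negative (5 < 11). (10, 2): Positive (10 > 2). (2, 11): Negative (2 < 11).

Negative, Positive, Negative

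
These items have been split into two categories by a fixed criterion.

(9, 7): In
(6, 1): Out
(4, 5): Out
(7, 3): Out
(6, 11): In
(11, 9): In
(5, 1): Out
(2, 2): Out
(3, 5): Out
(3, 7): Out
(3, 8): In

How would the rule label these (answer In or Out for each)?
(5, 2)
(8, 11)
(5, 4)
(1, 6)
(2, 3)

Out, In, Out, Out, Out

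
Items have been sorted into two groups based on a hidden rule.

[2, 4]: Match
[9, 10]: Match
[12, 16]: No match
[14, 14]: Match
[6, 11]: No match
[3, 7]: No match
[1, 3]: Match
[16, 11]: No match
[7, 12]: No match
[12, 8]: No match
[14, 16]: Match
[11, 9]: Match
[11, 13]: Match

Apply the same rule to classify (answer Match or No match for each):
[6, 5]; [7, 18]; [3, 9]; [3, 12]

The common property of the 'Match' items is: |first − second| ≤ 2. No 'No match' item has it.
Match: [6, 5], since |6−5| = 1.
No match: [7, 18], since |7−18| = 11.
No match: [3, 9], since |3−9| = 6.
No match: [3, 12], since |3−12| = 9.

Match, No match, No match, No match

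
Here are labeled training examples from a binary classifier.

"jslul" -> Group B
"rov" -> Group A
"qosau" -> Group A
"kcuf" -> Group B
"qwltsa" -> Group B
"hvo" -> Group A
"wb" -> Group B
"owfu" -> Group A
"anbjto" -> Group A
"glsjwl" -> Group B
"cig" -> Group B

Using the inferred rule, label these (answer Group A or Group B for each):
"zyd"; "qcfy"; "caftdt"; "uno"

Group B, Group B, Group B, Group A

The pattern is that an item is 'Group A' exactly when: contains 'o'.
"zyd": no 'o' — fails the rule, so Group B.
"qcfy": no 'o' — fails the rule, so Group B.
"caftdt": no 'o' — fails the rule, so Group B.
"uno": has 'o' — meets the rule, so Group A.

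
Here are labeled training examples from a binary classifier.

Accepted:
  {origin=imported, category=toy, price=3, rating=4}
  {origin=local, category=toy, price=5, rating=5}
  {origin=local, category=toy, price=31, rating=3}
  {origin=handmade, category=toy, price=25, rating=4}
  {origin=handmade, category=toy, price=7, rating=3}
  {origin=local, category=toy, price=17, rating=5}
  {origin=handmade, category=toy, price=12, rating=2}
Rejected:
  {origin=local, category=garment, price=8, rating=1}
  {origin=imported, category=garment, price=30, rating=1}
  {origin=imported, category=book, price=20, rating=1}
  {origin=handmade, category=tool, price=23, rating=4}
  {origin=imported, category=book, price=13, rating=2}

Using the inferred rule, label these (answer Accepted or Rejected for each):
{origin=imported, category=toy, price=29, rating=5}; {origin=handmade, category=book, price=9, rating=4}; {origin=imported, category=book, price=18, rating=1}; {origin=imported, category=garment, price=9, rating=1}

Accepted, Rejected, Rejected, Rejected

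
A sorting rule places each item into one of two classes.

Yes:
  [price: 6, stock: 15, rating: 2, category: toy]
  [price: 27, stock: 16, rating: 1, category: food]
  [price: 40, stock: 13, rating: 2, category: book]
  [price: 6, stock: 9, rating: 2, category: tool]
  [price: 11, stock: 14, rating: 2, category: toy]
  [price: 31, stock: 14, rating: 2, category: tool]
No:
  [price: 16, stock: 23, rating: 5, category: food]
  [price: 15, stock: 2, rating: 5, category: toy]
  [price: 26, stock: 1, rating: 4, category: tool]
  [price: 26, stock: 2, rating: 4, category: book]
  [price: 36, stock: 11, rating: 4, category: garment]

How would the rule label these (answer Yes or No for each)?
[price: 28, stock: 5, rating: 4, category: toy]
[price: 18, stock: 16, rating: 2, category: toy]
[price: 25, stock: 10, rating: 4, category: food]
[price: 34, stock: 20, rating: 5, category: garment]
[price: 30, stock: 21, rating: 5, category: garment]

No, Yes, No, No, No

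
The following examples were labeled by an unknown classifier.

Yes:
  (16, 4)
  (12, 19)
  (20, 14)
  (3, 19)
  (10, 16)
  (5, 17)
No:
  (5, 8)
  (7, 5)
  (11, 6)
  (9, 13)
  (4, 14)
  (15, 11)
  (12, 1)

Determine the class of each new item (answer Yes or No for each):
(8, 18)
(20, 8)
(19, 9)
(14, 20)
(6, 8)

Yes, Yes, Yes, Yes, No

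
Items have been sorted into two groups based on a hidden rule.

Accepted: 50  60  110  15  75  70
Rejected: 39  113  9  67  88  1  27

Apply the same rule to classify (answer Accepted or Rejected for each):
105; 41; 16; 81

Accepted, Rejected, Rejected, Rejected

A rule that fits every label: multiple of 5 — true of each 'Accepted' example, false of each 'Rejected' one.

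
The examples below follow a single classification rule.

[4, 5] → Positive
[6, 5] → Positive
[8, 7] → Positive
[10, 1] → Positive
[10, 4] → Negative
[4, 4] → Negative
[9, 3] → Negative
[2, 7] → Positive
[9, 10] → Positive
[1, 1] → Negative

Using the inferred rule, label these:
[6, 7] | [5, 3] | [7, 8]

Positive, Negative, Positive

'Positive' ⟺ sum is odd.
Positive: [6, 7], since 6+7 = 13. Negative: [5, 3], since 5+3 = 8. Positive: [7, 8], since 7+8 = 15.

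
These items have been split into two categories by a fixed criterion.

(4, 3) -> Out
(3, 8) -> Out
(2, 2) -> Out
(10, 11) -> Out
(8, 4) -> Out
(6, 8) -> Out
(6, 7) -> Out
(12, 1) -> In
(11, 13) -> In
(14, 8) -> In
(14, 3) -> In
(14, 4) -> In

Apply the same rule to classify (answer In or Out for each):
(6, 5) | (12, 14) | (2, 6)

The simplest hypothesis consistent with all the labels is: first ≥ 11.
(6, 5): first 6 — lacks this property, so Out. (12, 14): first 12 — checks out, so In. (2, 6): first 2 — lacks this property, so Out.

Out, In, Out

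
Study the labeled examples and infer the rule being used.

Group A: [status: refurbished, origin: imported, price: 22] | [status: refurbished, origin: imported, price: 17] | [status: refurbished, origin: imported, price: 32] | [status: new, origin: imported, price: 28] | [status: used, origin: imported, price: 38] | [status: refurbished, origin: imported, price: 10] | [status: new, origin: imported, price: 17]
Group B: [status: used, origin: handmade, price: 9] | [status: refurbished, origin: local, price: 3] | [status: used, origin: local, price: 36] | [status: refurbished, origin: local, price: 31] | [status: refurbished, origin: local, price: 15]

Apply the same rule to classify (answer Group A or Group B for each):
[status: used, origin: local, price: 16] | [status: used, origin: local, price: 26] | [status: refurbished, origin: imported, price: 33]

The distinguishing property — origin is imported — holds for all the 'Group A' cases and none of the 'Group B' cases.
[status: used, origin: local, price: 16]: Group B (origin is local).
[status: used, origin: local, price: 26]: Group B (origin is local).
[status: refurbished, origin: imported, price: 33]: Group A (origin is imported).

Group B, Group B, Group A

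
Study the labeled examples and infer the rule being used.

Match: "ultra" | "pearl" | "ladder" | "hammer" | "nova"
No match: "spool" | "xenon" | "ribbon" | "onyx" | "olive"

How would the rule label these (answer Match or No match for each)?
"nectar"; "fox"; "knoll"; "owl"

Looking at the examples, the only property every 'Match' case has and every 'No match' case lacks is: contains 'a'.
Match: "nectar", since has 'a'. No match: "fox", since no 'a'. No match: "knoll", since no 'a'. No match: "owl", since no 'a'.

Match, No match, No match, No match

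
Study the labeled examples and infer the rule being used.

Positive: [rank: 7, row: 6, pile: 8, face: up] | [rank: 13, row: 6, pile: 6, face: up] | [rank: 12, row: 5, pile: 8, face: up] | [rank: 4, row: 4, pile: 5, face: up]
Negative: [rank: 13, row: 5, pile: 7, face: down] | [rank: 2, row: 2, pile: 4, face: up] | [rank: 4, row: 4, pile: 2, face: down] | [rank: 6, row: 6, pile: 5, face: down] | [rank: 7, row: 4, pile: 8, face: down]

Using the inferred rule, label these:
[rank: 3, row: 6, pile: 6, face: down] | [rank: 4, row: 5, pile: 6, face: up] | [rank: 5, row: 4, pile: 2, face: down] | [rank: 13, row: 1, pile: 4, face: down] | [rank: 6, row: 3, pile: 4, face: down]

The pattern is that an item is 'Positive' exactly when: face is up AND row ≥ 4.

Negative, Positive, Negative, Negative, Negative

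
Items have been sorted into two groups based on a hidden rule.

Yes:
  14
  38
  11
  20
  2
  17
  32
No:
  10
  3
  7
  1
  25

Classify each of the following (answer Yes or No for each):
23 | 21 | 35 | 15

Yes, No, Yes, No

The rule appears to be: ≡ 2 (mod 3).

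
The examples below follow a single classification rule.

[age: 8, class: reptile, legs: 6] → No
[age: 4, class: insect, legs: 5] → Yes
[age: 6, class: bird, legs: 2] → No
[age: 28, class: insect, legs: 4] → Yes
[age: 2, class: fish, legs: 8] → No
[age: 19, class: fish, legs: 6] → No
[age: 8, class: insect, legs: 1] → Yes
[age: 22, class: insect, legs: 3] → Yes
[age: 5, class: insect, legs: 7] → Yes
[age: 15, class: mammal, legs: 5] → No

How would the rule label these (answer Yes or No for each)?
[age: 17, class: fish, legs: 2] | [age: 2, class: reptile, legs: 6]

Checking candidate rules against both groups, what survives is: class is insect.

No, No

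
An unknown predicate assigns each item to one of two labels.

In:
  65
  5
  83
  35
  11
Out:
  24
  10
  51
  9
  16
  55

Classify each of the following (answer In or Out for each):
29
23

Rule: ≡ 2 (mod 3). This holds for each 'In' example and fails for each 'Out' one.
29 → 29 mod 3 = 2 → In. 23 → 23 mod 3 = 2 → In.

In, In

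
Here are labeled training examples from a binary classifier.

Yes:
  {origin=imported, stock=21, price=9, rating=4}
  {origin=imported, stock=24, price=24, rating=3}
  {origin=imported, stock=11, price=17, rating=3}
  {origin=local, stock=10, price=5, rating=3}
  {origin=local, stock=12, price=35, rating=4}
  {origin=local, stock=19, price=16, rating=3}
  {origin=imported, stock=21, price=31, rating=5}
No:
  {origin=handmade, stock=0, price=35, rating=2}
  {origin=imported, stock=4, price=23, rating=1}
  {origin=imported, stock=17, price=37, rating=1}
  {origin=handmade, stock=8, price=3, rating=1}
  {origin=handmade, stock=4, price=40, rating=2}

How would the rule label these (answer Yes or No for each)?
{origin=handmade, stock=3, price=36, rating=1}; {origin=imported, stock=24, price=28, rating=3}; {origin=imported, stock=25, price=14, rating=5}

No, Yes, Yes

'Yes' ⟺ rating ≥ 3.
No: {origin=handmade, stock=3, price=36, rating=1}, since rating = 1.
Yes: {origin=imported, stock=24, price=28, rating=3}, since rating = 3.
Yes: {origin=imported, stock=25, price=14, rating=5}, since rating = 5.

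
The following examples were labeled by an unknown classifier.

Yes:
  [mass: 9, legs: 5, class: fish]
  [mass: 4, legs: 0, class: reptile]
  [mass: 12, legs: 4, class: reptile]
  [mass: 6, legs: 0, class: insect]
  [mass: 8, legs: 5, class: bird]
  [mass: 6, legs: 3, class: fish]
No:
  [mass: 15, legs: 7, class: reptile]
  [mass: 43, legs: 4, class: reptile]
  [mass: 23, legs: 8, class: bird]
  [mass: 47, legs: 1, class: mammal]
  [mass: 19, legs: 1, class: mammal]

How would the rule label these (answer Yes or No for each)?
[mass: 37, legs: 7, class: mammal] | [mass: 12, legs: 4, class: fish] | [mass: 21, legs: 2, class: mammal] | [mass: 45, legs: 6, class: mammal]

No, Yes, No, No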